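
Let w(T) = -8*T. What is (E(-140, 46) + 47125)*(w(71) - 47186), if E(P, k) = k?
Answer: -2252603934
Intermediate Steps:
(E(-140, 46) + 47125)*(w(71) - 47186) = (46 + 47125)*(-8*71 - 47186) = 47171*(-568 - 47186) = 47171*(-47754) = -2252603934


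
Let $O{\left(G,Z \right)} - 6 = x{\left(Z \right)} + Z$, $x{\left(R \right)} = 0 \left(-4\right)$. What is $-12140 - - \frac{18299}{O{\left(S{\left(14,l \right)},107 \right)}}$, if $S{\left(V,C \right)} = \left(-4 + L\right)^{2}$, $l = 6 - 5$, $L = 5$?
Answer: $- \frac{1353521}{113} \approx -11978.0$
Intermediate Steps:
$l = 1$ ($l = 6 - 5 = 1$)
$x{\left(R \right)} = 0$
$S{\left(V,C \right)} = 1$ ($S{\left(V,C \right)} = \left(-4 + 5\right)^{2} = 1^{2} = 1$)
$O{\left(G,Z \right)} = 6 + Z$ ($O{\left(G,Z \right)} = 6 + \left(0 + Z\right) = 6 + Z$)
$-12140 - - \frac{18299}{O{\left(S{\left(14,l \right)},107 \right)}} = -12140 - - \frac{18299}{6 + 107} = -12140 - - \frac{18299}{113} = -12140 + \frac{18299}{113} = - \frac{1353521}{113}$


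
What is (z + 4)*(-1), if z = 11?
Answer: -15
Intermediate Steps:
(z + 4)*(-1) = (11 + 4)*(-1) = 15*(-1) = -15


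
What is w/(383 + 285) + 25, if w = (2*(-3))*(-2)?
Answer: 4178/167 ≈ 25.018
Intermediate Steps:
w = 12 (w = -6*(-2) = 12)
w/(383 + 285) + 25 = 12/(383 + 285) + 25 = 12/668 + 25 = 12*(1/668) + 25 = 3/167 + 25 = 4178/167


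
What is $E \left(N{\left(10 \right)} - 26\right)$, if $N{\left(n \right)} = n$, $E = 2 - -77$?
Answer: $-1264$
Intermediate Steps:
$E = 79$ ($E = 2 + 77 = 79$)
$E \left(N{\left(10 \right)} - 26\right) = 79 \left(10 - 26\right) = 79 \left(-16\right) = -1264$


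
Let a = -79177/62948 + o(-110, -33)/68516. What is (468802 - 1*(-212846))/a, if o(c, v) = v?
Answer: -367488805984608/678371077 ≈ -5.4172e+5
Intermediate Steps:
a = -678371077/539118146 (a = -79177/62948 - 33/68516 = -678371077/539118146 ≈ -1.2583)
(468802 - 1*(-212846))/a = (468802 - 1*(-212846))/(-678371077/539118146) = (468802 + 212846)*(-539118146/678371077) = 681648*(-539118146/678371077) = -367488805984608/678371077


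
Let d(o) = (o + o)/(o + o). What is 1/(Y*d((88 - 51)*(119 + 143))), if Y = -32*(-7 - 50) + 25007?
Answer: 1/26831 ≈ 3.7270e-5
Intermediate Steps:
d(o) = 1 (d(o) = (2*o)/((2*o)) = (2*o)*(1/(2*o)) = 1)
Y = 26831 (Y = -32*(-57) + 25007 = 1824 + 25007 = 26831)
1/(Y*d((88 - 51)*(119 + 143))) = 1/(26831*1) = (1/26831)*1 = 1/26831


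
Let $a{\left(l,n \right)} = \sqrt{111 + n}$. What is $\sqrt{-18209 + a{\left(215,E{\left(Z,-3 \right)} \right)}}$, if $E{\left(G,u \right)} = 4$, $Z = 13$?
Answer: $\sqrt{-18209 + \sqrt{115}} \approx 134.9 i$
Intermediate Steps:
$\sqrt{-18209 + a{\left(215,E{\left(Z,-3 \right)} \right)}} = \sqrt{-18209 + \sqrt{111 + 4}} = \sqrt{-18209 + \sqrt{115}}$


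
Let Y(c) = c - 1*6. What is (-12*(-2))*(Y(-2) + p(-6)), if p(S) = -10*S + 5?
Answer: 1368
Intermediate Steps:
p(S) = 5 - 10*S
Y(c) = -6 + c (Y(c) = c - 6 = -6 + c)
(-12*(-2))*(Y(-2) + p(-6)) = (-12*(-2))*((-6 - 2) + (5 - 10*(-6))) = 24*(-8 + (5 + 60)) = 24*(-8 + 65) = 24*57 = 1368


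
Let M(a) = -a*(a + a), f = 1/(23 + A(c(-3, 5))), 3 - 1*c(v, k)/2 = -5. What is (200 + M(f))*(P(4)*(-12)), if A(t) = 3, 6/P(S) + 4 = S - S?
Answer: 608391/169 ≈ 3599.9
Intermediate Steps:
P(S) = -3/2 (P(S) = 6/(-4 + (S - S)) = 6/(-4 + 0) = 6/(-4) = 6*(-¼) = -3/2)
c(v, k) = 16 (c(v, k) = 6 - 2*(-5) = 6 + 10 = 16)
f = 1/26 (f = 1/(23 + 3) = 1/26 ≈ 0.038462)
M(a) = -2*a² (M(a) = -a*2*a = -2*a²)
(200 + M(f))*(P(4)*(-12)) = (200 - 2*(1/26)²)*(-3/2*(-12)) = (200 - 2*1/676)*18 = (200 - 1/338)*18 = (67599/338)*18 = 608391/169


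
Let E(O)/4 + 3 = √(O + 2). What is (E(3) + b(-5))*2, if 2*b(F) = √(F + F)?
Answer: -24 + 8*√5 + I*√10 ≈ -6.1115 + 3.1623*I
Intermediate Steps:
b(F) = √2*√F/2 (b(F) = √(F + F)/2 = √(2*F)/2 = (√2*√F)/2 = √2*√F/2)
E(O) = -12 + 4*√(2 + O) (E(O) = -12 + 4*√(O + 2) = -12 + 4*√(2 + O))
(E(3) + b(-5))*2 = ((-12 + 4*√(2 + 3)) + √2*√(-5)/2)*2 = ((-12 + 4*√5) + √2*(I*√5)/2)*2 = ((-12 + 4*√5) + I*√10/2)*2 = (-12 + 4*√5 + I*√10/2)*2 = -24 + 8*√5 + I*√10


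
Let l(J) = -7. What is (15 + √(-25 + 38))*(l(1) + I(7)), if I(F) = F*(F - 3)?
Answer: 315 + 21*√13 ≈ 390.72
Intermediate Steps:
I(F) = F*(-3 + F)
(15 + √(-25 + 38))*(l(1) + I(7)) = (15 + √(-25 + 38))*(-7 + 7*(-3 + 7)) = (15 + √13)*(-7 + 7*4) = (15 + √13)*(-7 + 28) = (15 + √13)*21 = 315 + 21*√13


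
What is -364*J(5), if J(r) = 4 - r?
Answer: 364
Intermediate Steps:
-364*J(5) = -364*(4 - 1*5) = -364*(4 - 5) = -364*(-1) = 364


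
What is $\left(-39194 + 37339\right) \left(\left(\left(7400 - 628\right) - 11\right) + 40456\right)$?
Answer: $-87587535$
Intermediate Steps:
$\left(-39194 + 37339\right) \left(\left(\left(7400 - 628\right) - 11\right) + 40456\right) = - 1855 \left(\left(6772 + \left(-1553 + 1542\right)\right) + 40456\right) = - 1855 \left(\left(6772 - 11\right) + 40456\right) = - 1855 \left(6761 + 40456\right) = \left(-1855\right) 47217 = -87587535$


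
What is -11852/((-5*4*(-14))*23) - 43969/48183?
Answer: -213556319/77574630 ≈ -2.7529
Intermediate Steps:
-11852/((-5*4*(-14))*23) - 43969/48183 = -11852/(-20*(-14)*23) - 43969*1/48183 = -11852/(280*23) - 43969/48183 = -11852/6440 - 43969/48183 = -11852*1/6440 - 43969/48183 = -2963/1610 - 43969/48183 = -213556319/77574630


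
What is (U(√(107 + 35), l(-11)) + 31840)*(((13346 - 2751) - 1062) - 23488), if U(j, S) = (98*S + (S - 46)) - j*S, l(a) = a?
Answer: -428488275 - 153505*√142 ≈ -4.3032e+8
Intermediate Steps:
U(j, S) = -46 + 99*S - S*j (U(j, S) = (98*S + (-46 + S)) - S*j = (-46 + 99*S) - S*j = -46 + 99*S - S*j)
(U(√(107 + 35), l(-11)) + 31840)*(((13346 - 2751) - 1062) - 23488) = ((-46 + 99*(-11) - 1*(-11)*√(107 + 35)) + 31840)*(((13346 - 2751) - 1062) - 23488) = ((-46 - 1089 - 1*(-11)*√142) + 31840)*((10595 - 1062) - 23488) = ((-46 - 1089 + 11*√142) + 31840)*(9533 - 23488) = ((-1135 + 11*√142) + 31840)*(-13955) = (30705 + 11*√142)*(-13955) = -428488275 - 153505*√142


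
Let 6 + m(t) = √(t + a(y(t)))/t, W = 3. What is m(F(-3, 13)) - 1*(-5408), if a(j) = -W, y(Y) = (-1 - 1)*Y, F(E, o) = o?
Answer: 5402 + √10/13 ≈ 5402.2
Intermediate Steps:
y(Y) = -2*Y
a(j) = -3 (a(j) = -1*3 = -3)
m(t) = -6 + √(-3 + t)/t (m(t) = -6 + √(t - 3)/t = -6 + √(-3 + t)/t)
m(F(-3, 13)) - 1*(-5408) = (-6 + √(-3 + 13)/13) - 1*(-5408) = (-6 + √10/13) + 5408 = 5402 + √10/13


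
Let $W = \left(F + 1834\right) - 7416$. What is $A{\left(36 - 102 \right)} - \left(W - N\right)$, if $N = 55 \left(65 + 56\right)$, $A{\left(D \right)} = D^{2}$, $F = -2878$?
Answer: $19471$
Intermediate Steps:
$W = -8460$ ($W = \left(-2878 + 1834\right) - 7416 = -1044 - 7416 = -8460$)
$N = 6655$ ($N = 55 \cdot 121 = 6655$)
$A{\left(36 - 102 \right)} - \left(W - N\right) = \left(36 - 102\right)^{2} - \left(-8460 - 6655\right) = \left(-66\right)^{2} - \left(-8460 - 6655\right) = 4356 - -15115 = 4356 + 15115 = 19471$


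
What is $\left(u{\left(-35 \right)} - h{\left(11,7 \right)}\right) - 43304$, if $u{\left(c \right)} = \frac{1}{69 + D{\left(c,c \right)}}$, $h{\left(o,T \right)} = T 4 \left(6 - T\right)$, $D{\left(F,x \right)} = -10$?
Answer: $- \frac{2553283}{59} \approx -43276.0$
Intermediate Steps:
$h{\left(o,T \right)} = 4 T \left(6 - T\right)$
$u{\left(c \right)} = \frac{1}{59}$ ($u{\left(c \right)} = \frac{1}{69 - 10} = \frac{1}{59}$)
$\left(u{\left(-35 \right)} - h{\left(11,7 \right)}\right) - 43304 = \left(\frac{1}{59} - 4 \cdot 7 \left(6 - 7\right)\right) - 43304 = \left(\frac{1}{59} - 4 \cdot 7 \left(-1\right)\right) - 43304 = \left(\frac{1}{59} - -28\right) - 43304 = \left(\frac{1}{59} + 28\right) - 43304 = \frac{1653}{59} - 43304 = - \frac{2553283}{59}$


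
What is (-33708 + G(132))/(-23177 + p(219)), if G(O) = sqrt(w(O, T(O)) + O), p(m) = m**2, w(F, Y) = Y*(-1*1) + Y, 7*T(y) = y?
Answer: -8427/6196 + sqrt(33)/12392 ≈ -1.3596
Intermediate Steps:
T(y) = y/7
w(F, Y) = 0 (w(F, Y) = Y*(-1) + Y = -Y + Y = 0)
G(O) = sqrt(O) (G(O) = sqrt(0 + O) = sqrt(O))
(-33708 + G(132))/(-23177 + p(219)) = (-33708 + sqrt(132))/(-23177 + 219**2) = (-33708 + 2*sqrt(33))/(-23177 + 47961) = (-33708 + 2*sqrt(33))/24784 = (-33708 + 2*sqrt(33))*(1/24784) = -8427/6196 + sqrt(33)/12392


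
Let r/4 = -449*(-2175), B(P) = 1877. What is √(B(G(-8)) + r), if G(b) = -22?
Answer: √3908177 ≈ 1976.9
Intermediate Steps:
r = 3906300 (r = 4*(-449*(-2175)) = 4*976575 = 3906300)
√(B(G(-8)) + r) = √(1877 + 3906300) = √3908177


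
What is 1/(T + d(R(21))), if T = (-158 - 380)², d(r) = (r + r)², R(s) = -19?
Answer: 1/290888 ≈ 3.4377e-6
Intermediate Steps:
d(r) = 4*r² (d(r) = (2*r)² = 4*r²)
T = 289444 (T = (-538)² = 289444)
1/(T + d(R(21))) = 1/(289444 + 4*(-19)²) = 1/(289444 + 4*361) = 1/(289444 + 1444) = 1/290888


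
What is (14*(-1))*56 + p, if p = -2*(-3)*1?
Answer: -778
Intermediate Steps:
p = 6 (p = 6*1 = 6)
(14*(-1))*56 + p = (14*(-1))*56 + 6 = -14*56 + 6 = -784 + 6 = -778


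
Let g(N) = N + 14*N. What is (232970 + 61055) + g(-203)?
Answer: 290980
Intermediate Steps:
g(N) = 15*N
(232970 + 61055) + g(-203) = (232970 + 61055) + 15*(-203) = 294025 - 3045 = 290980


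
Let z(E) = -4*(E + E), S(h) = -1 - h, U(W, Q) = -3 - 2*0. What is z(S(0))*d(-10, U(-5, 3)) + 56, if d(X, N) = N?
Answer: 32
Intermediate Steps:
U(W, Q) = -3 (U(W, Q) = -3 + 0 = -3)
z(E) = -8*E
z(S(0))*d(-10, U(-5, 3)) + 56 = -8*(-1 - 1*0)*(-3) + 56 = -8*(-1 + 0)*(-3) + 56 = -8*(-1)*(-3) + 56 = 8*(-3) + 56 = -24 + 56 = 32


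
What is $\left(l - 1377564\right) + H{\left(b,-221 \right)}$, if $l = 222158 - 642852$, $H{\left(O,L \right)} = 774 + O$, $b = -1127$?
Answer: $-1798611$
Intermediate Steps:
$l = -420694$
$\left(l - 1377564\right) + H{\left(b,-221 \right)} = \left(-420694 - 1377564\right) + \left(774 - 1127\right) = -1798258 - 353 = -1798611$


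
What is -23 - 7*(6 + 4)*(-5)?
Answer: 327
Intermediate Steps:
-23 - 7*(6 + 4)*(-5) = -23 - 70*(-5) = -23 - 7*(-50) = -23 + 350 = 327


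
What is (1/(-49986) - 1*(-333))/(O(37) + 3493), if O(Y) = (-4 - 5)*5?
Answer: 16645337/172351728 ≈ 0.096578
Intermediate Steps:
O(Y) = -45 (O(Y) = -9*5 = -45)
(1/(-49986) - 1*(-333))/(O(37) + 3493) = (1/(-49986) - 1*(-333))/(-45 + 3493) = (-1/49986 + 333)/3448 = (16645337/49986)*(1/3448) = 16645337/172351728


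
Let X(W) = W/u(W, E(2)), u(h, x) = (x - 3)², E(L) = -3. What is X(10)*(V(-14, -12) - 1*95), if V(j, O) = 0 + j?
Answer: -545/18 ≈ -30.278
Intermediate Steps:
V(j, O) = j
u(h, x) = (-3 + x)²
X(W) = W/36 (X(W) = W/((-3 - 3)²) = W/((-6)²) = W/36)
X(10)*(V(-14, -12) - 1*95) = ((1/36)*10)*(-14 - 1*95) = 5*(-14 - 95)/18 = (5/18)*(-109) = -545/18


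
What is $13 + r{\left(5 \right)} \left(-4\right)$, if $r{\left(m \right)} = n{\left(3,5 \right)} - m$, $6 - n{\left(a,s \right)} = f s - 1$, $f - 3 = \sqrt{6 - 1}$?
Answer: $65 + 20 \sqrt{5} \approx 109.72$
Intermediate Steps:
$f = 3 + \sqrt{5}$ ($f = 3 + \sqrt{6 - 1} = 3 + \sqrt{5} \approx 5.2361$)
$n{\left(a,s \right)} = 7 - s \left(3 + \sqrt{5}\right)$ ($n{\left(a,s \right)} = 6 - \left(\left(3 + \sqrt{5}\right) s - 1\right) = 6 - \left(s \left(3 + \sqrt{5}\right) - 1\right) = 6 - \left(-1 + s \left(3 + \sqrt{5}\right)\right) = 7 - s \left(3 + \sqrt{5}\right)$)
$r{\left(m \right)} = -8 - m - 5 \sqrt{5}$ ($r{\left(m \right)} = \left(7 - 5 \left(3 + \sqrt{5}\right)\right) - m = \left(7 - \left(15 + 5 \sqrt{5}\right)\right) - m = \left(-8 - 5 \sqrt{5}\right) - m = -8 - m - 5 \sqrt{5}$)
$13 + r{\left(5 \right)} \left(-4\right) = 13 + \left(-8 - 5 - 5 \sqrt{5}\right) \left(-4\right) = 13 + \left(-13 - 5 \sqrt{5}\right) \left(-4\right) = 13 + \left(52 + 20 \sqrt{5}\right) = 65 + 20 \sqrt{5}$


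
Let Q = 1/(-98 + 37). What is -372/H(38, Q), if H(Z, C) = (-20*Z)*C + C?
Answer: -7564/253 ≈ -29.897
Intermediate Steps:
Q = -1/61 (Q = 1/(-61) = -1/61 ≈ -0.016393)
H(Z, C) = C - 20*C*Z (H(Z, C) = -20*C*Z + C = C - 20*C*Z)
-372/H(38, Q) = -372*(-61/(1 - 20*38)) = -372*(-61/(1 - 760)) = -372/((-1/61*(-759))) = -372/759/61 = -372*61/759 = -7564/253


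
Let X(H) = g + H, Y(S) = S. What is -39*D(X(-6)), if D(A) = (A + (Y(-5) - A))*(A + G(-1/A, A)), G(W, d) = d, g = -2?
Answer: -3120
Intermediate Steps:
X(H) = -2 + H
D(A) = -10*A (D(A) = (A + (-5 - A))*(A + A) = -10*A)
-39*D(X(-6)) = -(-390)*(-2 - 6) = -(-390)*(-8) = -39*80 = -3120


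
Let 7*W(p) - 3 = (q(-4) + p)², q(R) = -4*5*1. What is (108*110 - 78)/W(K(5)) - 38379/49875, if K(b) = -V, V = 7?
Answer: 227348879/2028250 ≈ 112.09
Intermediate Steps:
K(b) = -7 (K(b) = -1*7 = -7)
q(R) = -20 (q(R) = -20*1 = -20)
W(p) = 3/7 + (-20 + p)²/7
(108*110 - 78)/W(K(5)) - 38379/49875 = (108*110 - 78)/(3/7 + (-20 - 7)²/7) - 38379/49875 = (11880 - 78)/(3/7 + (⅐)*(-27)²) - 38379*1/49875 = 11802/(3/7 + (⅐)*729) - 12793/16625 = 11802/(3/7 + 729/7) - 12793/16625 = 11802/(732/7) - 12793/16625 = 11802*(7/732) - 12793/16625 = 13769/122 - 12793/16625 = 227348879/2028250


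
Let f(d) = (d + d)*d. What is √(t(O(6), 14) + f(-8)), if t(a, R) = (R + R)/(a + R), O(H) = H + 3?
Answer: 2*√17089/23 ≈ 11.367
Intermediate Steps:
O(H) = 3 + H
t(a, R) = 2*R/(R + a) (t(a, R) = (2*R)/(R + a) = 2*R/(R + a))
f(d) = 2*d² (f(d) = (2*d)*d = 2*d²)
√(t(O(6), 14) + f(-8)) = √(2*14/(14 + (3 + 6)) + 2*(-8)²) = √(2*14/(14 + 9) + 2*64) = √(2*14/23 + 128) = √(2*14*(1/23) + 128) = √(28/23 + 128) = √(2972/23) = 2*√17089/23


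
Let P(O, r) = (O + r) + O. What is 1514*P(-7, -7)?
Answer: -31794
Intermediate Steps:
P(O, r) = r + 2*O
1514*P(-7, -7) = 1514*(-7 + 2*(-7)) = 1514*(-7 - 14) = 1514*(-21) = -31794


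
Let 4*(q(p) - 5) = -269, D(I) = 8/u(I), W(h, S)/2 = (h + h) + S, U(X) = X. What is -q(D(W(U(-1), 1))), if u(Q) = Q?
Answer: 249/4 ≈ 62.250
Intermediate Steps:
W(h, S) = 2*S + 4*h (W(h, S) = 2*((h + h) + S) = 2*(2*h + S) = 2*(S + 2*h) = 2*S + 4*h)
D(I) = 8/I
q(p) = -249/4 (q(p) = 5 + (¼)*(-269) = 5 - 269/4 = -249/4)
-q(D(W(U(-1), 1))) = -1*(-249/4) = 249/4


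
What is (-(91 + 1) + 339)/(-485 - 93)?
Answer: -247/578 ≈ -0.42734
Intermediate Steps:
(-(91 + 1) + 339)/(-485 - 93) = (-1*92 + 339)/(-578) = (-92 + 339)*(-1/578) = 247*(-1/578) = -247/578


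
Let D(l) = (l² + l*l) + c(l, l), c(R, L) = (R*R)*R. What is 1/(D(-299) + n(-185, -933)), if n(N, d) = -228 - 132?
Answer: -1/26552457 ≈ -3.7661e-8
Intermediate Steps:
n(N, d) = -360
c(R, L) = R³ (c(R, L) = R²*R = R³)
D(l) = l³ + 2*l² (D(l) = (l² + l*l) + l³ = (l² + l²) + l³ = 2*l² + l³ = l³ + 2*l²)
1/(D(-299) + n(-185, -933)) = 1/((-299)²*(2 - 299) - 360) = 1/(89401*(-297) - 360) = 1/(-26552097 - 360) = 1/(-26552457) = -1/26552457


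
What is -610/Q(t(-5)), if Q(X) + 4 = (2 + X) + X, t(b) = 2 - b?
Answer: -305/6 ≈ -50.833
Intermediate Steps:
Q(X) = -2 + 2*X (Q(X) = -4 + ((2 + X) + X) = -4 + (2 + 2*X) = -2 + 2*X)
-610/Q(t(-5)) = -610/(-2 + 2*(2 - 1*(-5))) = -610/(-2 + 2*(2 + 5)) = -610/(-2 + 2*7) = -610/(-2 + 14) = -610/12 = -610*1/12 = -305/6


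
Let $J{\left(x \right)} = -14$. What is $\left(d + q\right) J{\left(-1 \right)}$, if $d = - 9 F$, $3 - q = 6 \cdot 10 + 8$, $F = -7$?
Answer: $28$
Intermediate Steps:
$q = -65$ ($q = 3 - \left(6 \cdot 10 + 8\right) = 3 - \left(60 + 8\right) = 3 - 68 = -65$)
$d = 63$ ($d = \left(-9\right) \left(-7\right) = 63$)
$\left(d + q\right) J{\left(-1 \right)} = \left(63 - 65\right) \left(-14\right) = \left(-2\right) \left(-14\right) = 28$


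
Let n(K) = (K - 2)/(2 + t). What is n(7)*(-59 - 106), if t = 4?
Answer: -275/2 ≈ -137.50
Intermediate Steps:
n(K) = -1/3 + K/6 (n(K) = (K - 2)/(2 + 4) = (-2 + K)/6 = (-2 + K)*(1/6) = -1/3 + K/6)
n(7)*(-59 - 106) = (-1/3 + (1/6)*7)*(-59 - 106) = (-1/3 + 7/6)*(-165) = (5/6)*(-165) = -275/2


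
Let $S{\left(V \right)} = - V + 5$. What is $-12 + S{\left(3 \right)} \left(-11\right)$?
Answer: $-34$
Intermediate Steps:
$S{\left(V \right)} = 5 - V$
$-12 + S{\left(3 \right)} \left(-11\right) = -12 + \left(5 - 3\right) \left(-11\right) = -12 + 2 \left(-11\right) = -12 - 22 = -34$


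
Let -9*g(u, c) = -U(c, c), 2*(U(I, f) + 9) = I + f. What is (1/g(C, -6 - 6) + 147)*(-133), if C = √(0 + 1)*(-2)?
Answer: -19494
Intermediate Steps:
U(I, f) = -9 + I/2 + f/2 (U(I, f) = -9 + (I + f)/2 = -9 + (I/2 + f/2) = -9 + I/2 + f/2)
C = -2 (C = √1*(-2) = 1*(-2) = -2)
g(u, c) = -1 + c/9 (g(u, c) = -(-1)*(-9 + c/2 + c/2)*1/9 = -(-1)*(-9 + c)*1/9 = -(-1)*(-9 + c)/9 = -(9 - c)/9 = -1 + c/9)
(1/g(C, -6 - 6) + 147)*(-133) = (1/(-1 + (-6 - 6)/9) + 147)*(-133) = (1/(-1 + (⅑)*(-12)) + 147)*(-133) = (1/(-1 - 4/3) + 147)*(-133) = (1/(-7/3) + 147)*(-133) = (-3/7 + 147)*(-133) = (1026/7)*(-133) = -19494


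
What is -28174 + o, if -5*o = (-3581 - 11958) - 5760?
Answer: -119571/5 ≈ -23914.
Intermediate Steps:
o = 21299/5 (o = -((-3581 - 11958) - 5760)/5 = -(-15539 - 5760)/5 = -⅕*(-21299) = 21299/5 ≈ 4259.8)
-28174 + o = -28174 + 21299/5 = -119571/5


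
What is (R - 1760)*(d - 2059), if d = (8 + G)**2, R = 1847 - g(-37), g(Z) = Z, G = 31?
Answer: -66712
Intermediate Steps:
R = 1884 (R = 1847 - 1*(-37) = 1847 + 37 = 1884)
d = 1521 (d = (8 + 31)**2 = 39**2 = 1521)
(R - 1760)*(d - 2059) = (1884 - 1760)*(1521 - 2059) = 124*(-538) = -66712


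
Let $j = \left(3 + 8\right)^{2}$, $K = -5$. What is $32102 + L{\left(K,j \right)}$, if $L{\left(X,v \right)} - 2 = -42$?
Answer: $32062$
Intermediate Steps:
$j = 121$ ($j = 11^{2} = 121$)
$L{\left(X,v \right)} = -40$ ($L{\left(X,v \right)} = 2 - 42 = -40$)
$32102 + L{\left(K,j \right)} = 32102 - 40 = 32062$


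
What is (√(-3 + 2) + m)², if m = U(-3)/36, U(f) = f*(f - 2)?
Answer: -119/144 + 5*I/6 ≈ -0.82639 + 0.83333*I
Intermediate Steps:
U(f) = f*(-2 + f)
m = 5/12 (m = -3*(-2 - 3)/36 = -3*(-5)*(1/36) = 15*(1/36) = 5/12 ≈ 0.41667)
(√(-3 + 2) + m)² = (√(-3 + 2) + 5/12)² = (√(-1) + 5/12)² = (I + 5/12)² = (5/12 + I)²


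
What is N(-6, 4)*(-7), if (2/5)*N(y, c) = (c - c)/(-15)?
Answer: 0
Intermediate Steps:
N(y, c) = 0 (N(y, c) = 5*((c - c)/(-15))/2 = 5*(0*(-1/15))/2 = (5/2)*0 = 0)
N(-6, 4)*(-7) = 0*(-7) = 0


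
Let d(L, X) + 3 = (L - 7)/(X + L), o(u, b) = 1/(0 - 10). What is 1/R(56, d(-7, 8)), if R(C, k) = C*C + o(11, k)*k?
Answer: 10/31377 ≈ 0.00031870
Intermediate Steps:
o(u, b) = -1/10 (o(u, b) = 1/(-10) = -1/10)
d(L, X) = -3 + (-7 + L)/(L + X) (d(L, X) = -3 + (L - 7)/(X + L) = -3 + (-7 + L)/(L + X))
R(C, k) = C**2 - k/10 (R(C, k) = C*C - k/10 = C**2 - k/10)
1/R(56, d(-7, 8)) = 1/(56**2 - (-7 - 3*8 - 2*(-7))/(10*(-7 + 8))) = 1/(3136 - (-7 - 24 + 14)/(10*1)) = 1/(3136 - (-17)/10) = 1/(3136 - 1/10*(-17)) = 1/(3136 + 17/10) = 1/(31377/10) = 10/31377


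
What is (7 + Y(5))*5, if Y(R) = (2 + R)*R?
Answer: 210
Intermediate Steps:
Y(R) = R*(2 + R)
(7 + Y(5))*5 = (7 + 5*(2 + 5))*5 = (7 + 5*7)*5 = (7 + 35)*5 = 42*5 = 210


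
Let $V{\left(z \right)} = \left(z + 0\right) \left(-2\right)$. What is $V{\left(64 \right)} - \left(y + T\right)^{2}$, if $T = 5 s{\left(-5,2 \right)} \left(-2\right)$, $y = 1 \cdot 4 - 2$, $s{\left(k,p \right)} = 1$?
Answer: $-192$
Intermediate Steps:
$y = 2$ ($y = 4 - 2 = 2$)
$V{\left(z \right)} = - 2 z$ ($V{\left(z \right)} = z \left(-2\right) = - 2 z$)
$T = -10$ ($T = 5 \cdot 1 \left(-2\right) = 5 \left(-2\right) = -10$)
$V{\left(64 \right)} - \left(y + T\right)^{2} = \left(-2\right) 64 - \left(2 - 10\right)^{2} = -128 - \left(-8\right)^{2} = -128 - 64 = -192$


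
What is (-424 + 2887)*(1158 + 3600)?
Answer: 11718954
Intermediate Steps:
(-424 + 2887)*(1158 + 3600) = 2463*4758 = 11718954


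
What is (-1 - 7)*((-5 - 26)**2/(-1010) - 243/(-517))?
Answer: 1005628/261085 ≈ 3.8517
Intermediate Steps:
(-1 - 7)*((-5 - 26)**2/(-1010) - 243/(-517)) = -8*((-31)**2*(-1/1010) - 243*(-1/517)) = -8*(961*(-1/1010) + 243/517) = -8*(-961/1010 + 243/517) = -8*(-251407/522170) = 1005628/261085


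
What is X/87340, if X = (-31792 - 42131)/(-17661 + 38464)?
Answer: -73923/1816934020 ≈ -4.0686e-5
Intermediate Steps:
X = -73923/20803 ≈ -3.5535
X/87340 = -73923/20803/87340 = -73923/20803*1/87340 = -73923/1816934020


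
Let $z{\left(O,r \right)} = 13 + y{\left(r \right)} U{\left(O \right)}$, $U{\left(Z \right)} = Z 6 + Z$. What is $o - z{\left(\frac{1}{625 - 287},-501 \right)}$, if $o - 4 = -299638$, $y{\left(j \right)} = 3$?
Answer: $- \frac{101280707}{338} \approx -2.9965 \cdot 10^{5}$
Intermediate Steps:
$U{\left(Z \right)} = 7 Z$ ($U{\left(Z \right)} = 6 Z + Z = 7 Z$)
$z{\left(O,r \right)} = 13 + 21 O$ ($z{\left(O,r \right)} = 13 + 3 \cdot 7 O = 13 + 21 O$)
$o = -299634$ ($o = 4 - 299638 = -299634$)
$o - z{\left(\frac{1}{625 - 287},-501 \right)} = -299634 - \left(13 + \frac{21}{625 - 287}\right) = -299634 - \left(13 + \frac{21}{338}\right) = -299634 - \frac{4415}{338} = - \frac{101280707}{338}$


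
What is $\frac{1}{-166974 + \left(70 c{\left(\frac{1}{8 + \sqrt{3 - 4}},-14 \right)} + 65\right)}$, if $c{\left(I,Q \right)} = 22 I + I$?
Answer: $- \frac{2167241}{361302588905} + \frac{322 i}{361302588905} \approx -5.9984 \cdot 10^{-6} + 8.9122 \cdot 10^{-10} i$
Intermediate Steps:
$c{\left(I,Q \right)} = 23 I$
$\frac{1}{-166974 + \left(70 c{\left(\frac{1}{8 + \sqrt{3 - 4}},-14 \right)} + 65\right)} = \frac{1}{-166974 + \left(70 \frac{23}{8 + \sqrt{3 - 4}} + 65\right)} = \frac{1}{-166974 + \left(70 \frac{23}{8 + \sqrt{-1}} + 65\right)} = \frac{1}{-166974 + \left(70 \frac{23}{8 + i} + 65\right)} = \frac{1}{-166974 + \left(70 \cdot 23 \frac{8 - i}{65} + 65\right)} = \frac{1}{-166974 + \left(70 \frac{23 \left(8 - i\right)}{65} + 65\right)} = \frac{1}{-166974 + \left(\frac{322 \left(8 - i\right)}{13} + 65\right)} = \frac{1}{-166974 + \left(65 + \frac{322 \left(8 - i\right)}{13}\right)} = \frac{1}{-166909 + \frac{322 \left(8 - i\right)}{13}}$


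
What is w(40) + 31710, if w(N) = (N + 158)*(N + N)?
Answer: 47550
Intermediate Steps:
w(N) = 2*N*(158 + N) (w(N) = (158 + N)*(2*N) = 2*N*(158 + N))
w(40) + 31710 = 2*40*(158 + 40) + 31710 = 2*40*198 + 31710 = 15840 + 31710 = 47550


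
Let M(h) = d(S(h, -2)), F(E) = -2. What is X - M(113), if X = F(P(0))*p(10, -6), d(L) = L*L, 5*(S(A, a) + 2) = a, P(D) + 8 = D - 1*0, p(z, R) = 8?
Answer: -544/25 ≈ -21.760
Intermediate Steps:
P(D) = -8 + D (P(D) = -8 + (D - 1*0) = -8 + (D + 0) = -8 + D)
S(A, a) = -2 + a/5
d(L) = L**2
X = -16 (X = -2*8 = -16)
M(h) = 144/25 (M(h) = (-2 + (1/5)*(-2))**2 = (-2 - 2/5)**2 = (-12/5)**2 = 144/25)
X - M(113) = -16 - 1*144/25 = -16 - 144/25 = -544/25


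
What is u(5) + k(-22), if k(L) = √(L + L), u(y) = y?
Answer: 5 + 2*I*√11 ≈ 5.0 + 6.6332*I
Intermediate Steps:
k(L) = √2*√L (k(L) = √(2*L) = √2*√L)
u(5) + k(-22) = 5 + √2*√(-22) = 5 + √2*(I*√22) = 5 + 2*I*√11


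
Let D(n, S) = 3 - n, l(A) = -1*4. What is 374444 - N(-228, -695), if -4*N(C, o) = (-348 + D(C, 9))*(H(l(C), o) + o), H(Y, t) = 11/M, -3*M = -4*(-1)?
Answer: 6320225/16 ≈ 3.9501e+5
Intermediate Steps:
l(A) = -4
M = -4/3 (M = -(-4)*(-1)/3 = -⅓*4 = -4/3 ≈ -1.3333)
H(Y, t) = -33/4 (H(Y, t) = 11/(-4/3) = 11*(-¾) = -33/4)
N(C, o) = -(-345 - C)*(-33/4 + o)/4 (N(C, o) = -(-348 + (3 - C))*(-33/4 + o)/4 = -(-345 - C)*(-33/4 + o)/4)
374444 - N(-228, -695) = 374444 - (-11385/16 - 33/16*(-228) + (345/4)*(-695) + (¼)*(-228)*(-695)) = 374444 - (-11385/16 + 1881/4 - 239775/4 + 39615) = 374444 - 1*(-329121/16) = 374444 + 329121/16 = 6320225/16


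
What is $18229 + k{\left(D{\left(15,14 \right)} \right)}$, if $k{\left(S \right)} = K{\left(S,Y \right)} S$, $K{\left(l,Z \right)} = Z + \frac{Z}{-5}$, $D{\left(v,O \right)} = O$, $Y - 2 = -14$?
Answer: $\frac{90473}{5} \approx 18095.0$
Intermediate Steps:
$Y = -12$ ($Y = 2 - 14 = -12$)
$K{\left(l,Z \right)} = \frac{4 Z}{5}$ ($K{\left(l,Z \right)} = Z + Z \left(- \frac{1}{5}\right) = Z - \frac{Z}{5} = \frac{4 Z}{5}$)
$k{\left(S \right)} = - \frac{48 S}{5}$ ($k{\left(S \right)} = \frac{4}{5} \left(-12\right) S = - \frac{48 S}{5}$)
$18229 + k{\left(D{\left(15,14 \right)} \right)} = 18229 - \frac{672}{5} = \frac{90473}{5}$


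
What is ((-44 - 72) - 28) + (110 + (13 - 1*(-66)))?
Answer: 45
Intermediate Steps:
((-44 - 72) - 28) + (110 + (13 - 1*(-66))) = (-116 - 28) + (110 + (13 + 66)) = -144 + (110 + 79) = -144 + 189 = 45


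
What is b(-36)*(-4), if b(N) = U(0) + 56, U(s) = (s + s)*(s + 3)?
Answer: -224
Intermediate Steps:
U(s) = 2*s*(3 + s) (U(s) = (2*s)*(3 + s) = 2*s*(3 + s))
b(N) = 56 (b(N) = 2*0*(3 + 0) + 56 = 2*0*3 + 56 = 0 + 56 = 56)
b(-36)*(-4) = 56*(-4) = -224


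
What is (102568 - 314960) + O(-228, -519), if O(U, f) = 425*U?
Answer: -309292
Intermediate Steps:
(102568 - 314960) + O(-228, -519) = (102568 - 314960) + 425*(-228) = -212392 - 96900 = -309292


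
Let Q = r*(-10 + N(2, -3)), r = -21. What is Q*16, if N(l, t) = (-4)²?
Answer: -2016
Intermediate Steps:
N(l, t) = 16
Q = -126 (Q = -21*(-10 + 16) = -21*6 = -126)
Q*16 = -126*16 = -2016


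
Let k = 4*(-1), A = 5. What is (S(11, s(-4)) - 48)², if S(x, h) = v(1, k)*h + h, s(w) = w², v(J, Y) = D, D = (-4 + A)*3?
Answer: 256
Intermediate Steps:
k = -4
D = 3 (D = (-4 + 5)*3 = 1*3 = 3)
v(J, Y) = 3
S(x, h) = 4*h (S(x, h) = 3*h + h = 4*h)
(S(11, s(-4)) - 48)² = (4*(-4)² - 48)² = (4*16 - 48)² = (64 - 48)² = 16² = 256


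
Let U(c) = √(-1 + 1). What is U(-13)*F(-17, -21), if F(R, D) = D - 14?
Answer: 0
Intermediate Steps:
F(R, D) = -14 + D
U(c) = 0 (U(c) = √0 = 0)
U(-13)*F(-17, -21) = 0*(-14 - 21) = 0*(-35) = 0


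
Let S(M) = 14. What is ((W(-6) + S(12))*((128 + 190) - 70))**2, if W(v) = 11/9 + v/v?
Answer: 1311019264/81 ≈ 1.6185e+7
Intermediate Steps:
W(v) = 20/9 (W(v) = 11*(1/9) + 1 = 11/9 + 1 = 20/9)
((W(-6) + S(12))*((128 + 190) - 70))**2 = ((20/9 + 14)*((128 + 190) - 70))**2 = (146*(318 - 70)/9)**2 = ((146/9)*248)**2 = (36208/9)**2 = 1311019264/81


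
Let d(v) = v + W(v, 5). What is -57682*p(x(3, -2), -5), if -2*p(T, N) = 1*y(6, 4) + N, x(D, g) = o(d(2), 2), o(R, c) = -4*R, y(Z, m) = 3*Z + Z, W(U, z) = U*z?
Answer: 547979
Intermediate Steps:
y(Z, m) = 4*Z
d(v) = 6*v (d(v) = v + v*5 = v + 5*v = 6*v)
x(D, g) = -48 (x(D, g) = -24*2 = -4*12 = -48)
p(T, N) = -12 - N/2 (p(T, N) = -(1*(4*6) + N)/2 = -(1*24 + N)/2 = -(24 + N)/2 = -12 - N/2)
-57682*p(x(3, -2), -5) = -57682*(-12 - ½*(-5)) = -57682*(-12 + 5/2) = -57682*(-19/2) = 547979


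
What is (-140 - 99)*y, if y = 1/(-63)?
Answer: 239/63 ≈ 3.7937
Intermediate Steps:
y = -1/63 ≈ -0.015873
(-140 - 99)*y = (-140 - 99)*(-1/63) = -239*(-1/63) = 239/63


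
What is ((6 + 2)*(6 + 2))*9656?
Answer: 617984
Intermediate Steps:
((6 + 2)*(6 + 2))*9656 = (8*8)*9656 = 64*9656 = 617984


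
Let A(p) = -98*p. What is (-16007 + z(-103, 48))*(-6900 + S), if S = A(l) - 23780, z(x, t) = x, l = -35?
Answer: 438997500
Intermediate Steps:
S = -20350 (S = -98*(-35) - 23780 = 3430 - 23780 = -20350)
(-16007 + z(-103, 48))*(-6900 + S) = (-16007 - 103)*(-6900 - 20350) = -16110*(-27250) = 438997500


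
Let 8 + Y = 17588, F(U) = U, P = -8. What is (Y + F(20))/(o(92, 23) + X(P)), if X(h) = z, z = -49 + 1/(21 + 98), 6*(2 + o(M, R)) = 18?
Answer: -2094400/5711 ≈ -366.73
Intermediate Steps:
o(M, R) = 1 (o(M, R) = -2 + (⅙)*18 = -2 + 3 = 1)
z = -5830/119 (z = -49 + 1/119 = -5830/119 ≈ -48.992)
Y = 17580 (Y = -8 + 17588 = 17580)
X(h) = -5830/119
(Y + F(20))/(o(92, 23) + X(P)) = (17580 + 20)/(1 - 5830/119) = 17600/(-5711/119) = 17600*(-119/5711) = -2094400/5711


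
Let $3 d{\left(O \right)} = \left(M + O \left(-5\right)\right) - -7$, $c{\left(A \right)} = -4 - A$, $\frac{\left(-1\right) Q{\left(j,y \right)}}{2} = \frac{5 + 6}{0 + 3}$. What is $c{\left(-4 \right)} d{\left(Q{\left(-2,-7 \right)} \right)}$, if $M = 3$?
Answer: $0$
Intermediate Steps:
$Q{\left(j,y \right)} = - \frac{22}{3}$ ($Q{\left(j,y \right)} = - 2 \frac{5 + 6}{0 + 3} = - 2 \cdot \frac{11}{3} = - 2 \cdot 11 \cdot \frac{1}{3} = \left(-2\right) \frac{11}{3} = - \frac{22}{3}$)
$d{\left(O \right)} = \frac{10}{3} - \frac{5 O}{3}$ ($d{\left(O \right)} = \frac{\left(3 + O \left(-5\right)\right) - -7}{3} = \frac{\left(3 - 5 O\right) + 7}{3} = \frac{10 - 5 O}{3} = \frac{10}{3} - \frac{5 O}{3}$)
$c{\left(-4 \right)} d{\left(Q{\left(-2,-7 \right)} \right)} = \left(-4 - -4\right) \left(\frac{10}{3} - - \frac{110}{9}\right) = \left(-4 + 4\right) \left(\frac{10}{3} + \frac{110}{9}\right) = 0 \cdot \frac{140}{9} = 0$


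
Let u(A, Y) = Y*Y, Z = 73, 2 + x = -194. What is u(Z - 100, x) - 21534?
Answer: 16882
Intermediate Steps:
x = -196 (x = -2 - 194 = -196)
u(A, Y) = Y²
u(Z - 100, x) - 21534 = (-196)² - 21534 = 38416 - 21534 = 16882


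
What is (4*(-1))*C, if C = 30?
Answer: -120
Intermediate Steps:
(4*(-1))*C = (4*(-1))*30 = -4*30 = -120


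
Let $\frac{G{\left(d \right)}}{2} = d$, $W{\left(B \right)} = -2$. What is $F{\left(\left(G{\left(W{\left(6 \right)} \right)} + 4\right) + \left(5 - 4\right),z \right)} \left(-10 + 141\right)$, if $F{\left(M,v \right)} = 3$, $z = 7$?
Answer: $393$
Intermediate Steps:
$G{\left(d \right)} = 2 d$
$F{\left(\left(G{\left(W{\left(6 \right)} \right)} + 4\right) + \left(5 - 4\right),z \right)} \left(-10 + 141\right) = 3 \left(-10 + 141\right) = 3 \cdot 131 = 393$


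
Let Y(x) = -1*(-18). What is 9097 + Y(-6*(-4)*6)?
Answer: 9115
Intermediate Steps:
Y(x) = 18
9097 + Y(-6*(-4)*6) = 9097 + 18 = 9115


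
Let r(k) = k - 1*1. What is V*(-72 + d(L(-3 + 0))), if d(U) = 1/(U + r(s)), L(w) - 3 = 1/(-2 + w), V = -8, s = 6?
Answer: 22424/39 ≈ 574.97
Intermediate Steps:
r(k) = -1 + k (r(k) = k - 1 = -1 + k)
L(w) = 3 + 1/(-2 + w)
d(U) = 1/(5 + U) (d(U) = 1/(U + (-1 + 6)) = 1/(U + 5) = 1/(5 + U))
V*(-72 + d(L(-3 + 0))) = -8*(-72 + 1/(5 + (-5 + 3*(-3 + 0))/(-2 + (-3 + 0)))) = -8*(-72 + 1/(5 + (-5 + 3*(-3))/(-2 - 3))) = -8*(-72 + 1/(5 + (-5 - 9)/(-5))) = -8*(-72 + 1/(5 - ⅕*(-14))) = -8*(-72 + 1/(5 + 14/5)) = -8*(-72 + 1/(39/5)) = -8*(-72 + 5/39) = -8*(-2803/39) = 22424/39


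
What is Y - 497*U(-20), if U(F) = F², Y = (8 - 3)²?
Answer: -198775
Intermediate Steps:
Y = 25 (Y = 5² = 25)
Y - 497*U(-20) = 25 - 497*(-20)² = 25 - 497*400 = 25 - 198800 = -198775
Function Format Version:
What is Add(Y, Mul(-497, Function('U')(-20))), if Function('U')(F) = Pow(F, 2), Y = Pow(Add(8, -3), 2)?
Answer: -198775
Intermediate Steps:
Y = 25 (Y = Pow(5, 2) = 25)
Add(Y, Mul(-497, Function('U')(-20))) = Add(25, Mul(-497, Pow(-20, 2))) = Add(25, Mul(-497, 400)) = Add(25, -198800) = -198775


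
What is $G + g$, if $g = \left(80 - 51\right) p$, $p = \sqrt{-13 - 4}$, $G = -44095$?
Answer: $-44095 + 29 i \sqrt{17} \approx -44095.0 + 119.57 i$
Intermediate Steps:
$p = i \sqrt{17}$ ($p = \sqrt{-17} = i \sqrt{17} \approx 4.1231 i$)
$g = 29 i \sqrt{17}$ ($g = \left(80 - 51\right) i \sqrt{17} = 29 i \sqrt{17} \approx 119.57 i$)
$G + g = -44095 + 29 i \sqrt{17}$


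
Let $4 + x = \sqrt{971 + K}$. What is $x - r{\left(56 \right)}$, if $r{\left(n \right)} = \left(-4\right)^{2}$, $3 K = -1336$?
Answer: $-20 + \frac{\sqrt{4731}}{3} \approx 2.9274$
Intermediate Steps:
$K = - \frac{1336}{3}$ ($K = \frac{1}{3} \left(-1336\right) = - \frac{1336}{3} \approx -445.33$)
$r{\left(n \right)} = 16$
$x = -4 + \frac{\sqrt{4731}}{3}$ ($x = -4 + \sqrt{971 - \frac{1336}{3}} = -4 + \sqrt{\frac{1577}{3}} = -4 + \frac{\sqrt{4731}}{3} \approx 18.927$)
$x - r{\left(56 \right)} = \left(-4 + \frac{\sqrt{4731}}{3}\right) - 16 = -20 + \frac{\sqrt{4731}}{3}$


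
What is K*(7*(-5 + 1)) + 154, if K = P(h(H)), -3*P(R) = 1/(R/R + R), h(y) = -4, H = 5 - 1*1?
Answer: 1358/9 ≈ 150.89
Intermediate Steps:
H = 4 (H = 5 - 1 = 4)
P(R) = -1/(3*(1 + R)) (P(R) = -1/(3*(R/R + R)) = -1/(3*(1 + R)))
K = ⅑ (K = -1/(3 + 3*(-4)) = -1/(3 - 12) = -1/(-9) = -1*(-⅑) = ⅑ ≈ 0.11111)
K*(7*(-5 + 1)) + 154 = (7*(-5 + 1))/9 + 154 = (7*(-4))/9 + 154 = (⅑)*(-28) + 154 = -28/9 + 154 = 1358/9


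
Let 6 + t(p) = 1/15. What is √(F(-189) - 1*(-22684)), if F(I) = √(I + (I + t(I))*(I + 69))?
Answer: √(22684 + √23203) ≈ 151.12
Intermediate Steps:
t(p) = -89/15 (t(p) = -6 + 1/15 = -89/15)
F(I) = √(I + (69 + I)*(-89/15 + I)) (F(I) = √(I + (I - 89/15)*(I + 69)) = √(I + (-89/15 + I)*(69 + I)) = √(I + (69 + I)*(-89/15 + I)))
√(F(-189) - 1*(-22684)) = √(√(-92115 + 225*(-189)² + 14415*(-189))/15 - 1*(-22684)) = √(√(-92115 + 225*35721 - 2724435)/15 + 22684) = √(√(-92115 + 8037225 - 2724435)/15 + 22684) = √(√5220675/15 + 22684) = √((15*√23203)/15 + 22684) = √(√23203 + 22684) = √(22684 + √23203)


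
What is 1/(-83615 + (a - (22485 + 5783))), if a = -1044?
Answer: -1/112927 ≈ -8.8553e-6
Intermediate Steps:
1/(-83615 + (a - (22485 + 5783))) = 1/(-83615 + (-1044 - (22485 + 5783))) = 1/(-83615 + (-1044 - 1*28268)) = 1/(-83615 + (-1044 - 28268)) = 1/(-83615 - 29312) = 1/(-112927) = -1/112927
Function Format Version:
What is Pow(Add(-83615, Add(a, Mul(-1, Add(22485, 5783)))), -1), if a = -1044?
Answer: Rational(-1, 112927) ≈ -8.8553e-6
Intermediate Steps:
Pow(Add(-83615, Add(a, Mul(-1, Add(22485, 5783)))), -1) = Pow(Add(-83615, Add(-1044, Mul(-1, Add(22485, 5783)))), -1) = Pow(Add(-83615, Add(-1044, Mul(-1, 28268))), -1) = Pow(Add(-83615, Add(-1044, -28268)), -1) = Pow(Add(-83615, -29312), -1) = Pow(-112927, -1) = Rational(-1, 112927)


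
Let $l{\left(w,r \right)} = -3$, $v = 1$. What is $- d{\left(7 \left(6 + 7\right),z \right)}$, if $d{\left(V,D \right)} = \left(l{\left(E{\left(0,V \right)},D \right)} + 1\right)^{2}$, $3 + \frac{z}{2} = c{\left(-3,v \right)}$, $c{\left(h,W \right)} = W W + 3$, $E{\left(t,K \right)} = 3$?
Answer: $-4$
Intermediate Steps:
$c{\left(h,W \right)} = 3 + W^{2}$ ($c{\left(h,W \right)} = W^{2} + 3 = 3 + W^{2}$)
$z = 2$ ($z = -6 + 2 \left(3 + 1^{2}\right) = -6 + 2 \left(3 + 1\right) = -6 + 2 \cdot 4 = -6 + 8 = 2$)
$d{\left(V,D \right)} = 4$ ($d{\left(V,D \right)} = \left(-3 + 1\right)^{2} = \left(-2\right)^{2} = 4$)
$- d{\left(7 \left(6 + 7\right),z \right)} = \left(-1\right) 4 = -4$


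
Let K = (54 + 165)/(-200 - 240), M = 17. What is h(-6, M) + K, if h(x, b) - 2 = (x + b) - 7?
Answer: 2421/440 ≈ 5.5023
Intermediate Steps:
h(x, b) = -5 + b + x (h(x, b) = 2 + ((x + b) - 7) = 2 + ((b + x) - 7) = 2 + (-7 + b + x) = -5 + b + x)
K = -219/440 (K = 219/(-440) = 219*(-1/440) = -219/440 ≈ -0.49773)
h(-6, M) + K = (-5 + 17 - 6) - 219/440 = 6 - 219/440 = 2421/440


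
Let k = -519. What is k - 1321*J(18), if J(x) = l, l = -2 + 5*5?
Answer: -30902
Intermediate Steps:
l = 23 (l = -2 + 25 = 23)
J(x) = 23
k - 1321*J(18) = -519 - 1321*23 = -519 - 30383 = -30902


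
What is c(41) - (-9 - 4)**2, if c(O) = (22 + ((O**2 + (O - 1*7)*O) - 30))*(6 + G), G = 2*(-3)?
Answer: -169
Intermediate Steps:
G = -6
c(O) = 0 (c(O) = (22 + ((O**2 + (O - 1*7)*O) - 30))*(6 - 6) = (22 + ((O**2 + (O - 7)*O) - 30))*0 = (22 + ((O**2 + (-7 + O)*O) - 30))*0 = (22 + ((O**2 + O*(-7 + O)) - 30))*0 = (22 + (-30 + O**2 + O*(-7 + O)))*0 = (-8 + O**2 + O*(-7 + O))*0 = 0)
c(41) - (-9 - 4)**2 = 0 - (-9 - 4)**2 = 0 - 1*(-13)**2 = 0 - 1*169 = 0 - 169 = -169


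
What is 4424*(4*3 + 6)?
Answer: 79632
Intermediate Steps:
4424*(4*3 + 6) = 4424*(12 + 6) = 4424*18 = 79632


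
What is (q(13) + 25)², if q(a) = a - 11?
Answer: 729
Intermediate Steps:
q(a) = -11 + a
(q(13) + 25)² = ((-11 + 13) + 25)² = (2 + 25)² = 27² = 729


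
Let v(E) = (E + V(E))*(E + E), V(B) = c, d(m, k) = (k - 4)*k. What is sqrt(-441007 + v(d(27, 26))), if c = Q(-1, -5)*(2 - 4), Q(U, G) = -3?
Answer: 5*sqrt(8809) ≈ 469.28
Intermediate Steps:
c = 6 (c = -3*(2 - 4) = -3*(-2) = 6)
d(m, k) = k*(-4 + k) (d(m, k) = (-4 + k)*k = k*(-4 + k))
V(B) = 6
v(E) = 2*E*(6 + E) (v(E) = (E + 6)*(E + E) = (6 + E)*(2*E) = 2*E*(6 + E))
sqrt(-441007 + v(d(27, 26))) = sqrt(-441007 + 2*(26*(-4 + 26))*(6 + 26*(-4 + 26))) = sqrt(-441007 + 2*(26*22)*(6 + 26*22)) = sqrt(-441007 + 2*572*(6 + 572)) = sqrt(-441007 + 2*572*578) = sqrt(-441007 + 661232) = sqrt(220225) = 5*sqrt(8809)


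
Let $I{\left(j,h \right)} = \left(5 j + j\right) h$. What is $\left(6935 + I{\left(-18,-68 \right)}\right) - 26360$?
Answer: $-12081$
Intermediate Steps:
$I{\left(j,h \right)} = 6 h j$ ($I{\left(j,h \right)} = 6 j h = 6 h j$)
$\left(6935 + I{\left(-18,-68 \right)}\right) - 26360 = \left(6935 + 6 \left(-68\right) \left(-18\right)\right) - 26360 = \left(6935 + 7344\right) - 26360 = 14279 - 26360 = -12081$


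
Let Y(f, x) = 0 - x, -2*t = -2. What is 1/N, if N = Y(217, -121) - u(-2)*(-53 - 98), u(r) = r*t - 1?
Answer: -1/332 ≈ -0.0030120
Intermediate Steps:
t = 1 (t = -½*(-2) = 1)
u(r) = -1 + r (u(r) = r*1 - 1 = r - 1 = -1 + r)
Y(f, x) = -x
N = -332 (N = -1*(-121) - (-1 - 2)*(-53 - 98) = 121 - (-3)*(-151) = 121 - 1*453 = 121 - 453 = -332)
1/N = 1/(-332) = -1/332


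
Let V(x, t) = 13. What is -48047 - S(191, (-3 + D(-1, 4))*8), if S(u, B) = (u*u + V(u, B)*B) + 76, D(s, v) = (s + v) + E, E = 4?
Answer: -85020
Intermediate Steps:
D(s, v) = 4 + s + v (D(s, v) = (s + v) + 4 = 4 + s + v)
S(u, B) = 76 + u² + 13*B (S(u, B) = (u*u + 13*B) + 76 = (u² + 13*B) + 76 = 76 + u² + 13*B)
-48047 - S(191, (-3 + D(-1, 4))*8) = -48047 - (76 + 191² + 13*((-3 + (4 - 1 + 4))*8)) = -48047 - (76 + 36481 + 13*((-3 + 7)*8)) = -48047 - (76 + 36481 + 13*(4*8)) = -48047 - (76 + 36481 + 13*32) = -48047 - (76 + 36481 + 416) = -48047 - 1*36973 = -48047 - 36973 = -85020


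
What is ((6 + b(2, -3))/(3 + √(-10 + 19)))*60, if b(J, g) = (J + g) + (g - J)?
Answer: 0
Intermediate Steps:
b(J, g) = 2*g
((6 + b(2, -3))/(3 + √(-10 + 19)))*60 = ((6 + 2*(-3))/(3 + √(-10 + 19)))*60 = ((6 - 6)/(3 + √9))*60 = (0/(3 + 3))*60 = (0/6)*60 = (0*(⅙))*60 = 0*60 = 0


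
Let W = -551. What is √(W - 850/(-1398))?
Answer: 2*I*√67230519/699 ≈ 23.46*I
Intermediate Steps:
√(W - 850/(-1398)) = √(-551 - 850/(-1398)) = √(-551 - 850*(-1/1398)) = √(-551 + 425/699) = √(-384724/699) = 2*I*√67230519/699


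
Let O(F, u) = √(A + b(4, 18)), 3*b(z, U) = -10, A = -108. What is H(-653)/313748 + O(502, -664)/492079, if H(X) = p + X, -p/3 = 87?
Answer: -457/156874 + I*√1002/1476237 ≈ -0.0029132 + 2.1443e-5*I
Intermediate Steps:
p = -261 (p = -3*87 = -261)
b(z, U) = -10/3 (b(z, U) = (⅓)*(-10) = -10/3)
O(F, u) = I*√1002/3 (O(F, u) = √(-108 - 10/3) = √(-334/3) = I*√1002/3)
H(X) = -261 + X
H(-653)/313748 + O(502, -664)/492079 = (-261 - 653)/313748 + (I*√1002/3)/492079 = -914*1/313748 + (I*√1002/3)*(1/492079) = -457/156874 + I*√1002/1476237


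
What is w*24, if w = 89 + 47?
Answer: 3264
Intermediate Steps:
w = 136
w*24 = 136*24 = 3264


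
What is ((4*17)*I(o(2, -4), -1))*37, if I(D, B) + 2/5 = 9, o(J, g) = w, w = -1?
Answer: 108188/5 ≈ 21638.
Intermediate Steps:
o(J, g) = -1
I(D, B) = 43/5 (I(D, B) = -2/5 + 9 = 43/5)
((4*17)*I(o(2, -4), -1))*37 = ((4*17)*(43/5))*37 = (68*(43/5))*37 = (2924/5)*37 = 108188/5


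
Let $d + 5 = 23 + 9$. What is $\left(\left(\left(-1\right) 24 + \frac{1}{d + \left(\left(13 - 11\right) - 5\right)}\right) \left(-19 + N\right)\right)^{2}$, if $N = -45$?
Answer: $\frac{21160000}{9} \approx 2.3511 \cdot 10^{6}$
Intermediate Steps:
$d = 27$ ($d = -5 + \left(23 + 9\right) = -5 + 32 = 27$)
$\left(\left(\left(-1\right) 24 + \frac{1}{d + \left(\left(13 - 11\right) - 5\right)}\right) \left(-19 + N\right)\right)^{2} = \left(\left(\left(-1\right) 24 + \frac{1}{27 + \left(\left(13 - 11\right) - 5\right)}\right) \left(-19 - 45\right)\right)^{2} = \left(\left(-24 + \frac{1}{27 + \left(2 - 5\right)}\right) \left(-64\right)\right)^{2} = \left(\left(-24 + \frac{1}{27 - 3}\right) \left(-64\right)\right)^{2} = \left(\left(-24 + \frac{1}{24}\right) \left(-64\right)\right)^{2} = \left(\left(- \frac{575}{24}\right) \left(-64\right)\right)^{2} = \left(\frac{4600}{3}\right)^{2} = \frac{21160000}{9}$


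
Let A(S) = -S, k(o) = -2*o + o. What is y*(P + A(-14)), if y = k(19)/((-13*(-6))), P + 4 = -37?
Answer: 171/26 ≈ 6.5769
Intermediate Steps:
P = -41 (P = -4 - 37 = -41)
k(o) = -o
y = -19/78 (y = (-1*19)/((-13*(-6))) = -19/78 ≈ -0.24359)
y*(P + A(-14)) = -19*(-41 - 1*(-14))/78 = -19*(-41 + 14)/78 = -19/78*(-27) = 171/26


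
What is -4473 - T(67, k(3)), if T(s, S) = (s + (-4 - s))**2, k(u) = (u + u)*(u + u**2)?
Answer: -4489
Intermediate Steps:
k(u) = 2*u*(u + u**2) (k(u) = (2*u)*(u + u**2) = 2*u*(u + u**2))
T(s, S) = 16 (T(s, S) = (-4)**2 = 16)
-4473 - T(67, k(3)) = -4473 - 1*16 = -4473 - 16 = -4489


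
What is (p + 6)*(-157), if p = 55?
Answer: -9577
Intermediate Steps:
(p + 6)*(-157) = (55 + 6)*(-157) = 61*(-157) = -9577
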